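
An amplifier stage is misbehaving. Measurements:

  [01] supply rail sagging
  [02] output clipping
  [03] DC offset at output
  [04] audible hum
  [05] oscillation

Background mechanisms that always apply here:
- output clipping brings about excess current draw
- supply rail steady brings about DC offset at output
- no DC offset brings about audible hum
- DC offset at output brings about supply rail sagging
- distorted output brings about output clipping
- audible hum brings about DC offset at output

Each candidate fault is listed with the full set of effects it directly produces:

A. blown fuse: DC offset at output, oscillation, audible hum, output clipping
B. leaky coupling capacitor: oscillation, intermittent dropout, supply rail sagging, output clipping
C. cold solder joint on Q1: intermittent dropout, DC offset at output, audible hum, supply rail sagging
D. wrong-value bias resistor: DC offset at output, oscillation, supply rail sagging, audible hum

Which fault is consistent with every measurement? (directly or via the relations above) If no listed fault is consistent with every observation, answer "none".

A

Testing each hypothesis:
(A) blown fuse — accounts for every observation (supply rail sagging through DC offset at output → supply rail sagging)
(B) leaky coupling capacitor — does not account for DC offset at output, audible hum
(C) cold solder joint on Q1 — supply rail sagging yes; output clipping NO; DC offset at output yes; audible hum yes; oscillation NO
(D) wrong-value bias resistor — supply rail sagging yes; output clipping NO; DC offset at output yes; audible hum yes; oscillation yes
(A) alone accounts for all the evidence.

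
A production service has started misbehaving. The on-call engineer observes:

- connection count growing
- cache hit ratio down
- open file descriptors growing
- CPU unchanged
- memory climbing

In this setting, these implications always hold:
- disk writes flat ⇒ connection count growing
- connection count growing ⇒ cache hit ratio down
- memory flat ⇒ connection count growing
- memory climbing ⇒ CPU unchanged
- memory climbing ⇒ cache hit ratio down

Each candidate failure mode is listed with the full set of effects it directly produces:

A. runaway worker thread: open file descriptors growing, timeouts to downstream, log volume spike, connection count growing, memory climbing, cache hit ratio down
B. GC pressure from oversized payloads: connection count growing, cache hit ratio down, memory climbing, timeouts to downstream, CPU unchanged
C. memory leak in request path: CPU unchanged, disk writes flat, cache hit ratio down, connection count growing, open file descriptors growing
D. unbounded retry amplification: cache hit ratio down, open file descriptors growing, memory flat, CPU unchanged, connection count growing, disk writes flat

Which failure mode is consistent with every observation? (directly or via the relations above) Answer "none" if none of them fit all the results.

Per-candidate check:
(A) runaway worker thread — accounts for every observation (CPU unchanged via memory climbing → CPU unchanged)
(B) GC pressure from oversized payloads — connection count growing match; cache hit ratio down match; open file descriptors growing miss; CPU unchanged match; memory climbing match
(C) memory leak in request path — does not account for memory climbing
(D) unbounded retry amplification — connection count growing match; cache hit ratio down match; open file descriptors growing match; CPU unchanged match; memory climbing miss
(A) is the only candidate with no mismatches.

A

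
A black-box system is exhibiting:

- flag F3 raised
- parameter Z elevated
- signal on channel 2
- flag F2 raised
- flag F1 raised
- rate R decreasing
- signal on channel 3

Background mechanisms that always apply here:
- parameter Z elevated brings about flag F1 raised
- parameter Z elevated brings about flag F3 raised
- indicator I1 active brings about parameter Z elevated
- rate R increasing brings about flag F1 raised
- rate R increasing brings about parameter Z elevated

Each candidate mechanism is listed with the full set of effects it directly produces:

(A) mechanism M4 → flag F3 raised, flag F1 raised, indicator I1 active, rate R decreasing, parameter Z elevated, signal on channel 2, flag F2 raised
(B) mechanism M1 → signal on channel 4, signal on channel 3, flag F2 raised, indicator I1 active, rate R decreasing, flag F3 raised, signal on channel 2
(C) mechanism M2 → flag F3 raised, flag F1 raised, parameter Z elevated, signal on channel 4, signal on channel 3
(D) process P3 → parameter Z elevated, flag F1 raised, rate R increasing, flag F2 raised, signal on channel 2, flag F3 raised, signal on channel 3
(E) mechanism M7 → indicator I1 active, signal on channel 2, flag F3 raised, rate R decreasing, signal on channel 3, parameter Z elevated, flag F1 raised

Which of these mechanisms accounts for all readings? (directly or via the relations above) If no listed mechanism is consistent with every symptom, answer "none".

B

For each candidate, compare predicted effects to what was observed:
(A) mechanism M4 — does not account for signal on channel 3
(B) mechanism M1 — accounts for every observation (parameter Z elevated through indicator I1 active → parameter Z elevated)
(C) mechanism M2 — flag F3 raised +; parameter Z elevated +; signal on channel 2 -; flag F2 raised -; flag F1 raised +; rate R decreasing -; signal on channel 3 +
(D) process P3 — fails on rate R decreasing (predicts rate R increasing, not rate R decreasing)
(E) mechanism M7 — does not account for flag F2 raised
(B) alone accounts for all the evidence.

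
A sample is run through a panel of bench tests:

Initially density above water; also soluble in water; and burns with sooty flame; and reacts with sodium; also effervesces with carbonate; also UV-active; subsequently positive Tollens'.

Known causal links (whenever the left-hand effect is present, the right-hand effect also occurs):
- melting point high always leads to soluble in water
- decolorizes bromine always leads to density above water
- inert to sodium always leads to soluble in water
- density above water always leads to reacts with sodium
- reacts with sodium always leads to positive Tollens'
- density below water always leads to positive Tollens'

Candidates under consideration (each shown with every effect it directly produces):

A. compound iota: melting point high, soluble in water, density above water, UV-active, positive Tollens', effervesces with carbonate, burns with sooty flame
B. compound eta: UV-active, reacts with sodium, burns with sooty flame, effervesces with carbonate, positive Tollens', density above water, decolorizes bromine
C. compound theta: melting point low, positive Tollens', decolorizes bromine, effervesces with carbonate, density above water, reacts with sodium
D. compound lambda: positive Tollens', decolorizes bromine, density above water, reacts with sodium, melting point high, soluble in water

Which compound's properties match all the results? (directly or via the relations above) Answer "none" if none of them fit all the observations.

For each candidate, compare predicted effects to what was observed:
(A) compound iota — accounts for every observation (reacts with sodium via density above water → reacts with sodium)
(B) compound eta — density above water yes; soluble in water NO; burns with sooty flame yes; reacts with sodium yes; effervesces with carbonate yes; UV-active yes; positive Tollens' yes
(C) compound theta — density above water yes; soluble in water NO; burns with sooty flame NO; reacts with sodium yes; effervesces with carbonate yes; UV-active NO; positive Tollens' yes
(D) compound lambda — density above water yes; soluble in water yes; burns with sooty flame NO; reacts with sodium yes; effervesces with carbonate NO; UV-active NO; positive Tollens' yes
Only (A) is consistent with every observation.

A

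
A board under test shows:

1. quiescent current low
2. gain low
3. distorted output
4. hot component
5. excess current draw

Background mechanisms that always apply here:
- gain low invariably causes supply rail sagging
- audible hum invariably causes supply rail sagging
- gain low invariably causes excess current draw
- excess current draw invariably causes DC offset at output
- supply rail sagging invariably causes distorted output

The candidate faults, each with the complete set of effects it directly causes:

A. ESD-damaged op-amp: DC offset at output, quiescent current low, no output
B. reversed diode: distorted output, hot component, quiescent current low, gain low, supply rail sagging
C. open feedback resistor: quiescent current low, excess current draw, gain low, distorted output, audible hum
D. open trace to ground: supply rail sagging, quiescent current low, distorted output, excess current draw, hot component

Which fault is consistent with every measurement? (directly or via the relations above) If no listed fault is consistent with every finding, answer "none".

Testing each hypothesis:
(A) ESD-damaged op-amp — quiescent current low +; gain low -; distorted output -; hot component -; excess current draw -
(B) reversed diode — accounts for every observation (excess current draw through gain low → excess current draw)
(C) open feedback resistor — quiescent current low +; gain low +; distorted output +; hot component -; excess current draw +
(D) open trace to ground — does not account for gain low
(B) is the only candidate with no mismatches.

B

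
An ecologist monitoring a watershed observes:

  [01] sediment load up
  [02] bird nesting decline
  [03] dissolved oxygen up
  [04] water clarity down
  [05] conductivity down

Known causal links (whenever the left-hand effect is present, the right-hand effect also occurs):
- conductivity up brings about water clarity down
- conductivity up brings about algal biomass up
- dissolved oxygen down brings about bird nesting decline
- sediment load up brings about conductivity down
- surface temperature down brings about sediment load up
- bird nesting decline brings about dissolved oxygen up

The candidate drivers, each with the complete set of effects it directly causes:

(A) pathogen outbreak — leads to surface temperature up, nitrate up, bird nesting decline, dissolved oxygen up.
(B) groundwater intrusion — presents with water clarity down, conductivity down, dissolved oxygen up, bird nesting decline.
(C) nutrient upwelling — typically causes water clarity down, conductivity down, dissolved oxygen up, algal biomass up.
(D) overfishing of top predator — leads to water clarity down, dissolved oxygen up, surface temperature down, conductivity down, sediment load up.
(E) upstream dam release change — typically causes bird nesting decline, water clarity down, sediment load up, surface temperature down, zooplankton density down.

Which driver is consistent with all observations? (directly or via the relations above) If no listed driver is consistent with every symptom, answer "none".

E

Checking each candidate against the observations:
(A) pathogen outbreak — does not account for sediment load up, water clarity down, conductivity down
(B) groundwater intrusion — sediment load up -; bird nesting decline +; dissolved oxygen up +; water clarity down +; conductivity down +
(C) nutrient upwelling — sediment load up -; bird nesting decline -; dissolved oxygen up +; water clarity down +; conductivity down +
(D) overfishing of top predator — does not account for bird nesting decline
(E) upstream dam release change — accounts for every observation (dissolved oxygen up via bird nesting decline → dissolved oxygen up)
(E) is the only candidate with no mismatches.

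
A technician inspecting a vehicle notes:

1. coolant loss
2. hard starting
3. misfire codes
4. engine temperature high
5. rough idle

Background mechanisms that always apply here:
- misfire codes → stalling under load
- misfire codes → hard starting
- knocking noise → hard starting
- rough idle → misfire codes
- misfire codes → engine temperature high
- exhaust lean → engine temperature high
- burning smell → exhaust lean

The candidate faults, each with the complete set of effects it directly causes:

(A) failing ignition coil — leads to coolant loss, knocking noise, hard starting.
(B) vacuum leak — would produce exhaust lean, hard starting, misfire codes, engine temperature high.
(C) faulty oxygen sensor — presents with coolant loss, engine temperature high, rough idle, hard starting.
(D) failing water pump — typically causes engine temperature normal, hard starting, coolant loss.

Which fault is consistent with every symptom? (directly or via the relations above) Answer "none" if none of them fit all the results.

Testing each hypothesis:
(A) failing ignition coil — coolant loss ✓; hard starting ✓; misfire codes ✗; engine temperature high ✗; rough idle ✗
(B) vacuum leak — does not account for coolant loss, rough idle
(C) faulty oxygen sensor — accounts for every observation (misfire codes by rough idle → misfire codes)
(D) failing water pump — coolant loss ✓; hard starting ✓; misfire codes ✗; engine temperature high ✗; rough idle ✗
(C) alone accounts for all the evidence.

C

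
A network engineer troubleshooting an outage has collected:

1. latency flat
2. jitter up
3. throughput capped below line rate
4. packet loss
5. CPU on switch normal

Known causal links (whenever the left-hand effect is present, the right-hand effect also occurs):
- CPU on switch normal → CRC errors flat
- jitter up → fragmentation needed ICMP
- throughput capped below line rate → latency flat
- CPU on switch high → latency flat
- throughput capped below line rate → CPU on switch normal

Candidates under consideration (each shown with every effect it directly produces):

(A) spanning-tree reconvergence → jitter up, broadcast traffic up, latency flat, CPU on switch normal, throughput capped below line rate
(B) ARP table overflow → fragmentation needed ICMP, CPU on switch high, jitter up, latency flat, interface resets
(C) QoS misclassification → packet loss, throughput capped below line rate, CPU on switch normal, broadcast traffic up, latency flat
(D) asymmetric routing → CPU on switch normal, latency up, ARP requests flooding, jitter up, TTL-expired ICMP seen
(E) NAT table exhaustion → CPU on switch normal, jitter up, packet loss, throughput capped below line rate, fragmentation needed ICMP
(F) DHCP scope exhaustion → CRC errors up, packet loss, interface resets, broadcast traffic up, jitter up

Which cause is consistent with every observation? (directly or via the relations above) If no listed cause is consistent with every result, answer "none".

For each candidate, compare predicted effects to what was observed:
(A) spanning-tree reconvergence — latency flat ✓; jitter up ✓; throughput capped below line rate ✓; packet loss ✗; CPU on switch normal ✓
(B) ARP table overflow — fails on throughput capped below line rate, packet loss, CPU on switch normal (predicts CPU on switch high, not CPU on switch normal)
(C) QoS misclassification — does not account for jitter up
(D) asymmetric routing — fails on latency flat, throughput capped below line rate, packet loss (predicts latency up, not latency flat)
(E) NAT table exhaustion — accounts for every observation (latency flat by throughput capped below line rate → latency flat)
(F) DHCP scope exhaustion — latency flat ✗; jitter up ✓; throughput capped below line rate ✗; packet loss ✓; CPU on switch normal ✗
(E) is the only candidate with no mismatches.

E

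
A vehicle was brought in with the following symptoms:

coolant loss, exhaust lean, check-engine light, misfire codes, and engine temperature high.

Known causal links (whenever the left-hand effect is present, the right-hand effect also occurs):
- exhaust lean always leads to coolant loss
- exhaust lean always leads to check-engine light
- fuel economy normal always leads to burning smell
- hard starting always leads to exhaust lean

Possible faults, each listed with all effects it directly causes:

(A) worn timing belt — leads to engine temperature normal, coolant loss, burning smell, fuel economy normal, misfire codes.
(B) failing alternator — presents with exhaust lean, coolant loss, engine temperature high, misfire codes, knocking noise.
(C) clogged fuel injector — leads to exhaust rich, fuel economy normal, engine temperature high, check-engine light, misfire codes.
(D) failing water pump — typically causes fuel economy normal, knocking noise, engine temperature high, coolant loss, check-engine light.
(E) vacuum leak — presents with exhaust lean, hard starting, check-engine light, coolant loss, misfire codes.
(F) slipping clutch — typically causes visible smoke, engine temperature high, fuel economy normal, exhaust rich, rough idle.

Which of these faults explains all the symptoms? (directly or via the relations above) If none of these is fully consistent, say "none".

B

Checking each candidate against the observations:
(A) worn timing belt — coolant loss yes; exhaust lean NO; check-engine light NO; misfire codes yes; engine temperature high NO
(B) failing alternator — coolant loss yes; exhaust lean yes; check-engine light yes (through exhaust lean → check-engine light); misfire codes yes; engine temperature high yes
(C) clogged fuel injector — fails on coolant loss, exhaust lean (predicts exhaust rich, not exhaust lean)
(D) failing water pump — coolant loss yes; exhaust lean NO; check-engine light yes; misfire codes NO; engine temperature high yes
(E) vacuum leak — does not account for engine temperature high
(F) slipping clutch — fails on coolant loss, exhaust lean, check-engine light, misfire codes (predicts exhaust rich, not exhaust lean)
Only (B) is consistent with every observation.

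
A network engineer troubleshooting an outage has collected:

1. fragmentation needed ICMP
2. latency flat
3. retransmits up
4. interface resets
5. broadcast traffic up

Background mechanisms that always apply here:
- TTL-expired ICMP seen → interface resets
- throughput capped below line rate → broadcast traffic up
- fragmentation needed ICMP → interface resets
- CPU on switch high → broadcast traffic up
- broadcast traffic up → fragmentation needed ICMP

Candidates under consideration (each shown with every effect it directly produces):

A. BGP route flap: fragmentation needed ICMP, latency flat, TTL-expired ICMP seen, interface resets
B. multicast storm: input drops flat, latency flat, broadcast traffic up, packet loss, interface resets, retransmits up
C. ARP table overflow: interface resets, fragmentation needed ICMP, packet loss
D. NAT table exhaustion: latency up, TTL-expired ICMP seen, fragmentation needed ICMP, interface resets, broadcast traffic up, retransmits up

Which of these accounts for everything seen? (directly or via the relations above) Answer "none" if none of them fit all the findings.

B

Checking each candidate against the observations:
(A) BGP route flap — fragmentation needed ICMP ✓; latency flat ✓; retransmits up ✗; interface resets ✓; broadcast traffic up ✗
(B) multicast storm — fragmentation needed ICMP ✓ (via broadcast traffic up → fragmentation needed ICMP); latency flat ✓; retransmits up ✓; interface resets ✓; broadcast traffic up ✓
(C) ARP table overflow — fragmentation needed ICMP ✓; latency flat ✗; retransmits up ✗; interface resets ✓; broadcast traffic up ✗
(D) NAT table exhaustion — fragmentation needed ICMP ✓; latency flat ✗; retransmits up ✓; interface resets ✓; broadcast traffic up ✓
Only (B) is consistent with every observation.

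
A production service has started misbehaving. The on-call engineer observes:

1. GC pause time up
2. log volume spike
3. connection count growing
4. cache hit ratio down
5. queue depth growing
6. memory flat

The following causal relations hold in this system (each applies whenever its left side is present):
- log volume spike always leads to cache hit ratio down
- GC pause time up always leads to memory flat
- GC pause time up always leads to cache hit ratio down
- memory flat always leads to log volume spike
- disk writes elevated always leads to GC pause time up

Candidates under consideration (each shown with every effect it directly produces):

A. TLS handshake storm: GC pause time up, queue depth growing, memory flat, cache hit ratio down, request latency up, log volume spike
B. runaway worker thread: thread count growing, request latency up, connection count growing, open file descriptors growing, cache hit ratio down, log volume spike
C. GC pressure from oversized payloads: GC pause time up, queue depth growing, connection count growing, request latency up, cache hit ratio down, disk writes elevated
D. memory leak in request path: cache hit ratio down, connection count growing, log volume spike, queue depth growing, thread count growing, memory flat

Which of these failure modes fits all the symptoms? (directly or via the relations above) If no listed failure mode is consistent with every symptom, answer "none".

For each candidate, compare predicted effects to what was observed:
(A) TLS handshake storm — GC pause time up match; log volume spike match; connection count growing miss; cache hit ratio down match; queue depth growing match; memory flat match
(B) runaway worker thread — GC pause time up miss; log volume spike match; connection count growing match; cache hit ratio down match; queue depth growing miss; memory flat miss
(C) GC pressure from oversized payloads — GC pause time up match; log volume spike match (via GC pause time up → memory flat → log volume spike); connection count growing match; cache hit ratio down match; queue depth growing match; memory flat match (via GC pause time up → memory flat)
(D) memory leak in request path — does not account for GC pause time up
(C) alone accounts for all the evidence.

C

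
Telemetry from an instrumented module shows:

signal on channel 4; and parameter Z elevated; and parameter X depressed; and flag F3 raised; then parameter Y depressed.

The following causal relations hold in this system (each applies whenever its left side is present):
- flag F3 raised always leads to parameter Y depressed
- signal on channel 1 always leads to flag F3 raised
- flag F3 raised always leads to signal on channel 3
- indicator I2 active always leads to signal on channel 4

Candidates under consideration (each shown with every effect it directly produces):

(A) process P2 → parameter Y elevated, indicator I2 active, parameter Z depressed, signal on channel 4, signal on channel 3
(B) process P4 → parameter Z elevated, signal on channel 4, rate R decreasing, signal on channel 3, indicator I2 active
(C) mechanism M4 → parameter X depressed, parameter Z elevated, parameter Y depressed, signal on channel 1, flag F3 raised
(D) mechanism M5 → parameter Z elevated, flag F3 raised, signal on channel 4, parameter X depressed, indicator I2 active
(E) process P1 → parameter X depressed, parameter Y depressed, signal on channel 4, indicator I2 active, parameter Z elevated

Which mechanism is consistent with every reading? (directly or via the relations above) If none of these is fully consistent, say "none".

Per-candidate check:
(A) process P2 — signal on channel 4 yes; parameter Z elevated NO; parameter X depressed NO; flag F3 raised NO; parameter Y depressed NO
(B) process P4 — signal on channel 4 yes; parameter Z elevated yes; parameter X depressed NO; flag F3 raised NO; parameter Y depressed NO
(C) mechanism M4 — signal on channel 4 NO; parameter Z elevated yes; parameter X depressed yes; flag F3 raised yes; parameter Y depressed yes
(D) mechanism M5 — accounts for every observation (parameter Y depressed by flag F3 raised → parameter Y depressed)
(E) process P1 — signal on channel 4 yes; parameter Z elevated yes; parameter X depressed yes; flag F3 raised NO; parameter Y depressed yes
Only (D) is consistent with every observation.

D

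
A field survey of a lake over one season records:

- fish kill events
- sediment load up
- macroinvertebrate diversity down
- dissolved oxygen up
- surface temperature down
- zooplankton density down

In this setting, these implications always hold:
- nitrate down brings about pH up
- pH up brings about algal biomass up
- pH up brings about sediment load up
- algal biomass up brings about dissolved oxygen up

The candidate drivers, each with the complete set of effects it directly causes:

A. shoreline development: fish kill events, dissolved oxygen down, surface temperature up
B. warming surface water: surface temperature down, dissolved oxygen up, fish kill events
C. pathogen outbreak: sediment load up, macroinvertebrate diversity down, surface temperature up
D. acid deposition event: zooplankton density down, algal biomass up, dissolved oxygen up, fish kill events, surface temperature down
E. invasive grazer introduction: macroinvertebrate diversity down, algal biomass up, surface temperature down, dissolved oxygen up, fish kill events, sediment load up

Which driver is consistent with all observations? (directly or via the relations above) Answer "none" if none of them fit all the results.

none

Testing each hypothesis:
(A) shoreline development — fails on sediment load up, macroinvertebrate diversity down, dissolved oxygen up, surface temperature down, zooplankton density down (predicts dissolved oxygen down, not dissolved oxygen up; predicts surface temperature up, not surface temperature down)
(B) warming surface water — fish kill events +; sediment load up -; macroinvertebrate diversity down -; dissolved oxygen up +; surface temperature down +; zooplankton density down -
(C) pathogen outbreak — fails on fish kill events, dissolved oxygen up, surface temperature down, zooplankton density down (predicts surface temperature up, not surface temperature down)
(D) acid deposition event — does not account for sediment load up, macroinvertebrate diversity down
(E) invasive grazer introduction — fish kill events +; sediment load up +; macroinvertebrate diversity down +; dissolved oxygen up +; surface temperature down +; zooplankton density down -
Every candidate fails on at least one observation.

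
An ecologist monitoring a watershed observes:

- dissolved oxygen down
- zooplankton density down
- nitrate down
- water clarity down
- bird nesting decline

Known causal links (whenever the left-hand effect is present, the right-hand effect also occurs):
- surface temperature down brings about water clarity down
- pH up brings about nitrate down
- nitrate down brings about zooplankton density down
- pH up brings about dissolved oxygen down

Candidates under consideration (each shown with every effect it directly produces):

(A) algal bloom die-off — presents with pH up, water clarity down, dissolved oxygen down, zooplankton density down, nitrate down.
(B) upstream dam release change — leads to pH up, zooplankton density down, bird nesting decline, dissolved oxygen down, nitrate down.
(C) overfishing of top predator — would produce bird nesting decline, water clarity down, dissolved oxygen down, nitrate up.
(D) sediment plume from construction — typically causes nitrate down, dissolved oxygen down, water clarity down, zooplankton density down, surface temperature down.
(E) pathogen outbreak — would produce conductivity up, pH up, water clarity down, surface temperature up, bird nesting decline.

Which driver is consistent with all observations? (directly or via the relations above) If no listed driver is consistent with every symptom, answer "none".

E

Testing each hypothesis:
(A) algal bloom die-off — dissolved oxygen down +; zooplankton density down +; nitrate down +; water clarity down +; bird nesting decline -
(B) upstream dam release change — dissolved oxygen down +; zooplankton density down +; nitrate down +; water clarity down -; bird nesting decline +
(C) overfishing of top predator — dissolved oxygen down +; zooplankton density down -; nitrate down -; water clarity down +; bird nesting decline +
(D) sediment plume from construction — dissolved oxygen down +; zooplankton density down +; nitrate down +; water clarity down +; bird nesting decline -
(E) pathogen outbreak — dissolved oxygen down + (via pH up → dissolved oxygen down); zooplankton density down + (via pH up → nitrate down → zooplankton density down); nitrate down + (via pH up → nitrate down); water clarity down +; bird nesting decline +
(E) alone accounts for all the evidence.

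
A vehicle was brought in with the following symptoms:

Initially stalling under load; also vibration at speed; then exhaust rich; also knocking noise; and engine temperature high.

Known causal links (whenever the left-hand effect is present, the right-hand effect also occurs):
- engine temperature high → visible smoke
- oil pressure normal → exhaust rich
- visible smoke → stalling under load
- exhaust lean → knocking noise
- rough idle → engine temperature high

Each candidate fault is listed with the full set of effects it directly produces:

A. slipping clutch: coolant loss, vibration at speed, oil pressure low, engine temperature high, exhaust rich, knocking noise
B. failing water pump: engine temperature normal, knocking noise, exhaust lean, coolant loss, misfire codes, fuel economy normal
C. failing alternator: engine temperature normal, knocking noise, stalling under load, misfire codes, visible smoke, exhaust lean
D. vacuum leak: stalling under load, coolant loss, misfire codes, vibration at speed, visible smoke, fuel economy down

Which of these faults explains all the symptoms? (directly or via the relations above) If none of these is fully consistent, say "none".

A

Testing each hypothesis:
(A) slipping clutch — stalling under load ✓ (through engine temperature high → visible smoke → stalling under load); vibration at speed ✓; exhaust rich ✓; knocking noise ✓; engine temperature high ✓
(B) failing water pump — stalling under load ✗; vibration at speed ✗; exhaust rich ✗; knocking noise ✓; engine temperature high ✗
(C) failing alternator — stalling under load ✓; vibration at speed ✗; exhaust rich ✗; knocking noise ✓; engine temperature high ✗
(D) vacuum leak — does not account for exhaust rich, knocking noise, engine temperature high
Only (A) is consistent with every observation.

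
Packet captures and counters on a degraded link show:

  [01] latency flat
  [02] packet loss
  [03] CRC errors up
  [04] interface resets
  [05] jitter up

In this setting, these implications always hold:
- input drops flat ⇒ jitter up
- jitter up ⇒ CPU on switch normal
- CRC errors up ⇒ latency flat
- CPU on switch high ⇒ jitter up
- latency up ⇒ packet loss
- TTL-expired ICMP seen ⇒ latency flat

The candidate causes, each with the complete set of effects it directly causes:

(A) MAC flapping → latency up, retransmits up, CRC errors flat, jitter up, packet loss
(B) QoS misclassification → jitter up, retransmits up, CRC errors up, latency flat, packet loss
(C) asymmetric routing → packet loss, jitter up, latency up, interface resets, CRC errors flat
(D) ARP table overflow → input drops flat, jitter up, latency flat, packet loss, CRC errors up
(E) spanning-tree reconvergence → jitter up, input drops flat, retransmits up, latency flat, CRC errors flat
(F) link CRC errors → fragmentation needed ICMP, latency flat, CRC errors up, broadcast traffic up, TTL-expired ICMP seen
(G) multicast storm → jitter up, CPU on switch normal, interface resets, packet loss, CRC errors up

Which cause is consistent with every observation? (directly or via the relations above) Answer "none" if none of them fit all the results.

G

Per-candidate check:
(A) MAC flapping — latency flat miss; packet loss match; CRC errors up miss; interface resets miss; jitter up match
(B) QoS misclassification — does not account for interface resets
(C) asymmetric routing — latency flat miss; packet loss match; CRC errors up miss; interface resets match; jitter up match
(D) ARP table overflow — latency flat match; packet loss match; CRC errors up match; interface resets miss; jitter up match
(E) spanning-tree reconvergence — fails on packet loss, CRC errors up, interface resets (predicts CRC errors flat, not CRC errors up)
(F) link CRC errors — latency flat match; packet loss miss; CRC errors up match; interface resets miss; jitter up miss
(G) multicast storm — latency flat match (by CRC errors up → latency flat); packet loss match; CRC errors up match; interface resets match; jitter up match
(G) alone accounts for all the evidence.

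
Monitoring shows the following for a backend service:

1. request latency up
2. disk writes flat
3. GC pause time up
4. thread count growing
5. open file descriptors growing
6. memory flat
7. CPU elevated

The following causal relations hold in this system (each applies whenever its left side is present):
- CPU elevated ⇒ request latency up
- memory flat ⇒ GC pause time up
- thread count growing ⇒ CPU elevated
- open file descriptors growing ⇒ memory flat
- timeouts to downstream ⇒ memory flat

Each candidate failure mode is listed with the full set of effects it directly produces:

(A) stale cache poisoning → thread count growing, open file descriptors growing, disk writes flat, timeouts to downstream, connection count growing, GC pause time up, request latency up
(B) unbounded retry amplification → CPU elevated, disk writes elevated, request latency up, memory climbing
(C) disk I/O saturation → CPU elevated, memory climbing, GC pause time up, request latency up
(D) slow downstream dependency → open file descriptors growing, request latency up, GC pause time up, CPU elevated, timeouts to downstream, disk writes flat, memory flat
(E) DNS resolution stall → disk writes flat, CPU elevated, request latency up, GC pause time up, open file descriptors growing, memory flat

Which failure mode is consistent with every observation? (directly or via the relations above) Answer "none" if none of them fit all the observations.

A

Checking each candidate against the observations:
(A) stale cache poisoning — accounts for every observation (memory flat through timeouts to downstream → memory flat)
(B) unbounded retry amplification — fails on disk writes flat, GC pause time up, thread count growing, open file descriptors growing, memory flat (predicts disk writes elevated, not disk writes flat; predicts memory climbing, not memory flat)
(C) disk I/O saturation — request latency up yes; disk writes flat NO; GC pause time up yes; thread count growing NO; open file descriptors growing NO; memory flat NO; CPU elevated yes
(D) slow downstream dependency — does not account for thread count growing
(E) DNS resolution stall — request latency up yes; disk writes flat yes; GC pause time up yes; thread count growing NO; open file descriptors growing yes; memory flat yes; CPU elevated yes
(A) alone accounts for all the evidence.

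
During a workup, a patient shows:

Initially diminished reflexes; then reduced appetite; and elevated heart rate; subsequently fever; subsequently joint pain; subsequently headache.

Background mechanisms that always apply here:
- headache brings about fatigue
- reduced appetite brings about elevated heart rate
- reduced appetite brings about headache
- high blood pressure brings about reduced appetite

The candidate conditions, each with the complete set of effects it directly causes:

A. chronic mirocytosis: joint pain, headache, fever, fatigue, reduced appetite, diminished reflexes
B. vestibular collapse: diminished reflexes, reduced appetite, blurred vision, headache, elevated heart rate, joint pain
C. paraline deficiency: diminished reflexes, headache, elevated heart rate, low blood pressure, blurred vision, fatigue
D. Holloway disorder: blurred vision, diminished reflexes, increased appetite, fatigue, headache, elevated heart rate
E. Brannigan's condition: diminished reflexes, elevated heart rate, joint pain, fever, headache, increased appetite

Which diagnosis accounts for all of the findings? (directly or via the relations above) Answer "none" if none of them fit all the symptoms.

Per-candidate check:
(A) chronic mirocytosis — accounts for every observation (elevated heart rate via reduced appetite → elevated heart rate)
(B) vestibular collapse — does not account for fever
(C) paraline deficiency — does not account for reduced appetite, fever, joint pain
(D) Holloway disorder — diminished reflexes ✓; reduced appetite ✗; elevated heart rate ✓; fever ✗; joint pain ✗; headache ✓
(E) Brannigan's condition — fails on reduced appetite (predicts increased appetite, not reduced appetite)
(A) alone accounts for all the evidence.

A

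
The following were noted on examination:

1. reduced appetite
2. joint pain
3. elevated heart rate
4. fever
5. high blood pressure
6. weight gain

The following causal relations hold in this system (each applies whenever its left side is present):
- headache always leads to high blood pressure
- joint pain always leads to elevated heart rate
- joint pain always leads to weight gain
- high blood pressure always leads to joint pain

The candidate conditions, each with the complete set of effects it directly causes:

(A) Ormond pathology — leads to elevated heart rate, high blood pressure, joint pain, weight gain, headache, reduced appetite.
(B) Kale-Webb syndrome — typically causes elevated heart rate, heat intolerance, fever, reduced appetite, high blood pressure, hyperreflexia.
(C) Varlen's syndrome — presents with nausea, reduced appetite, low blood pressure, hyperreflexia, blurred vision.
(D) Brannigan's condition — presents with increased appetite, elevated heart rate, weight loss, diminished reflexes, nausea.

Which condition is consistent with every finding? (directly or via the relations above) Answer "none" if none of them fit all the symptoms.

B

Per-candidate check:
(A) Ormond pathology — does not account for fever
(B) Kale-Webb syndrome — accounts for every observation (joint pain through high blood pressure → joint pain)
(C) Varlen's syndrome — fails on joint pain, elevated heart rate, fever, high blood pressure, weight gain (predicts low blood pressure, not high blood pressure)
(D) Brannigan's condition — fails on reduced appetite, joint pain, fever, high blood pressure, weight gain (predicts increased appetite, not reduced appetite; predicts weight loss, not weight gain)
(B) alone accounts for all the evidence.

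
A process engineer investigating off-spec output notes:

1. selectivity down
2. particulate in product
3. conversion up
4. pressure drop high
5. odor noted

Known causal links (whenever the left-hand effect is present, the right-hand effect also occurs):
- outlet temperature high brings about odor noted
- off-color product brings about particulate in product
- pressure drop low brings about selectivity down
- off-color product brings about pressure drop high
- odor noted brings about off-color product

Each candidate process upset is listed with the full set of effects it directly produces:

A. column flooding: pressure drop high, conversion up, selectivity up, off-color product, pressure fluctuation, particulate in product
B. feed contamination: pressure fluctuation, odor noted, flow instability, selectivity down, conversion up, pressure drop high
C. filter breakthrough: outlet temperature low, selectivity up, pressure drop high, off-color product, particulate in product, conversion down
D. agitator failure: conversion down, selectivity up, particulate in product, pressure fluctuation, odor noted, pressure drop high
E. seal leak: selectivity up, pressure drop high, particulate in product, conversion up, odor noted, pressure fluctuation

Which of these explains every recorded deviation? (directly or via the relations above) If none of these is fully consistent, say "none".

For each candidate, compare predicted effects to what was observed:
(A) column flooding — fails on selectivity down, odor noted (predicts selectivity up, not selectivity down)
(B) feed contamination — selectivity down +; particulate in product + (via odor noted → off-color product → particulate in product); conversion up +; pressure drop high +; odor noted +
(C) filter breakthrough — fails on selectivity down, conversion up, odor noted (predicts selectivity up, not selectivity down; predicts conversion down, not conversion up)
(D) agitator failure — fails on selectivity down, conversion up (predicts selectivity up, not selectivity down; predicts conversion down, not conversion up)
(E) seal leak — fails on selectivity down (predicts selectivity up, not selectivity down)
Only (B) is consistent with every observation.

B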